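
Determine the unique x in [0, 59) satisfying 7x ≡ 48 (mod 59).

The inverse of 7 mod 59 is 17 (since 7·17 = 119 ≡ 1).
So x ≡ 17·48 = 816 ≡ 49 (mod 59).
Check: 7·49 = 343 = 5·59 + 48.

49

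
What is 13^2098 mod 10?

9

Powers of 3 mod 10 repeat with period 4: 3, 9, 7, 1.
2098 leaves remainder 2 on division by 4, so 13^2098 ends in 9.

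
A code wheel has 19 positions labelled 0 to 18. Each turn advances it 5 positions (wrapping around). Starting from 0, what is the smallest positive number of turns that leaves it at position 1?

4

5·4 = 20 = 1·19 + 1, so 5⁻¹ ≡ 4 (mod 19).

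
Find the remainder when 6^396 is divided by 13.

By repeated squaring mod 13: 6^1≡6, 6^2≡10, 6^4≡9, 6^8≡3, 6^16≡9, 6^32≡3, 6^64≡9, 6^128≡3, 6^256≡9.
396 = 4 + 8 + 128 + 256, so 6^396 ≡ 9·3·3·9 ≡ 1 (mod 13).

1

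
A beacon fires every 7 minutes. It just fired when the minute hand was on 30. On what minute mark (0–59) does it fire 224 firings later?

224·7 = 1568.
1568 = 26·60 + 8, so 1568 mod 60 = 8.
(30 + 8) mod 60 = 38.

38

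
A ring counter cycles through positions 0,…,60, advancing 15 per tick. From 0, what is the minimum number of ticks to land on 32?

55

The inverse of 15 mod 61 is 57 (since 15·57 = 855 ≡ 1).
Multiplying both sides by 57: x ≡ 57·32 = 1824 ≡ 55 (mod 61).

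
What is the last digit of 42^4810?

4

Powers of 2 mod 10 repeat with period 4: 2, 4, 8, 6.
4810 leaves remainder 2 on division by 4, so 42^4810 ends in 4.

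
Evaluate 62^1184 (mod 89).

Square-and-reduce mod 89: 62^1≡62, 62^2≡17, 62^4≡22, 62^8≡39, 62^16≡8, 62^32≡64, 62^64≡2, 62^128≡4, 62^256≡16, 62^512≡78, 62^1024≡32.
1184 = 32 + 128 + 1024, so 62^1184 ≡ 64·4·32 ≡ 4 (mod 89).

4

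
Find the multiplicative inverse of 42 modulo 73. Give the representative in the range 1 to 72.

40

42·40 = 1680 = 23·73 + 1, so 42⁻¹ ≡ 40 (mod 73).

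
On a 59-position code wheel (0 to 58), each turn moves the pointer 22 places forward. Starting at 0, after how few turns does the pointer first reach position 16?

49

22⁻¹ ≡ 51 (mod 59) because 22·51 = 1122 = 19·59 + 1.
So x ≡ 51·16 = 816 ≡ 49 (mod 59).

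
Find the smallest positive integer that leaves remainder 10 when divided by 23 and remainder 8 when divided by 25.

33

Since 25·12 ≡ 1 (mod 23), take x = 8 + 25·((10−8)·12 mod 23) = 8 + 25·1 = 33.
Check: 33 mod 23 = 10, 33 mod 25 = 8.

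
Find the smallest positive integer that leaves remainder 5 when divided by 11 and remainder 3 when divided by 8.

x ≡ 3 (mod 8) gives x ∈ {3, 11, 19, 27}.
The first of these with x mod 11 = 5 is 27.

27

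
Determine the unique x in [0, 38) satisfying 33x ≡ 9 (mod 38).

21

The inverse of 33 mod 38 is 15 (since 33·15 = 495 ≡ 1).
Multiplying both sides by 15: x ≡ 15·9 = 135 ≡ 21 (mod 38).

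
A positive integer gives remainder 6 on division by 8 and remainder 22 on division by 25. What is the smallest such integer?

x ≡ 6 (mod 8) gives x ∈ {6, 14, 22}.
The first of these with x mod 25 = 22 is 22.

22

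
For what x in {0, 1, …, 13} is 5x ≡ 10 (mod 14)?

2

The inverse of 5 mod 14 is 3 (since 5·3 = 15 ≡ 1).
Multiplying both sides by 3: x ≡ 3·10 = 30 ≡ 2 (mod 14).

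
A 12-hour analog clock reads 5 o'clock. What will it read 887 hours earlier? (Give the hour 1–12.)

6

887 − 73·12 = 11, so 887 ≡ 11 (mod 12).
5 − 11 → 6 on a 12-hour dial.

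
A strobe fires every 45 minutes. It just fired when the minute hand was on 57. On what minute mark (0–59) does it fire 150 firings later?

27

150·45 = 6750.
Dividing 6750 by 60 gives quotient 112 and remainder 30.
(57 + 30) mod 60 = 27.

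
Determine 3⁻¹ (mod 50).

3·17 = 51 = 1·50 + 1, so 3⁻¹ ≡ 17 (mod 50).

17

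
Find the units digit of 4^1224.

Powers of 4 mod 10 repeat with period 2: 4, 6.
1224 mod 2 = 0, so the last digit matches 4^2 = 6.

6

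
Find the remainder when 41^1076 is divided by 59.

9

By repeated squaring mod 59: 41^1≡41, 41^2≡29, 41^4≡15, 41^8≡48, 41^16≡3, 41^32≡9, 41^64≡22, 41^128≡12, 41^256≡26, 41^512≡27, 41^1024≡21.
1076 = 4 + 16 + 32 + 1024, so 41^1076 ≡ 15·3·9·21 ≡ 9 (mod 59).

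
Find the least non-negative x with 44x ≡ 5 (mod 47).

44⁻¹ ≡ 31 (mod 47) because 44·31 = 1364 = 29·47 + 1.
So x ≡ 31·5 = 155 ≡ 14 (mod 47).

14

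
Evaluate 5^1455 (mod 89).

36

By repeated squaring mod 89: 5^1≡5, 5^2≡25, 5^4≡2, 5^8≡4, 5^16≡16, 5^32≡78, 5^64≡32, 5^128≡45, 5^256≡67, 5^512≡39, 5^1024≡8.
1455 = 1 + 2 + 4 + 8 + 32 + 128 + 256 + 1024, so 5^1455 ≡ 5·25·2·4·78·45·67·8 ≡ 36 (mod 89).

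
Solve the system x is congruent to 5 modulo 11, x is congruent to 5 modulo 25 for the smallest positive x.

Since 25·4 ≡ 1 (mod 11), take x = 5 + 25·((5−5)·4 mod 11) = 5 + 25·0 = 5.
Check: 5 mod 11 = 5, 5 mod 25 = 5.

5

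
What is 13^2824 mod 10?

The units digit of 13^n cycles with period 4: 3, 9, 7, 1, …
2824 leaves remainder 0 on division by 4, so 13^2824 ends in 1.

1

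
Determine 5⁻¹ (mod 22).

5·9 = 45 = 2·22 + 1, so 5⁻¹ ≡ 9 (mod 22).

9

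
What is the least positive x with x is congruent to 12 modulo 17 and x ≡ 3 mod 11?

x ≡ 3 (mod 11) gives x ∈ {3, 14, 25, 36, 47, 58, 69, 80}.
The first of these with x mod 17 = 12 is 80.

80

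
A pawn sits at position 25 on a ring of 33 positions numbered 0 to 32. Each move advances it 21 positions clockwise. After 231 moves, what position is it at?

25

231·21 = 4851.
4851 = 147·33 + 0, so 4851 mod 33 = 0.
(25 + 0) mod 33 = 25.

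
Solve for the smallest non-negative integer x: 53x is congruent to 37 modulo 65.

24

The inverse of 53 mod 65 is 27 (since 53·27 = 1431 ≡ 1).
So x ≡ 27·37 = 999 ≡ 24 (mod 65).
Check: 53·24 = 1272 = 19·65 + 37.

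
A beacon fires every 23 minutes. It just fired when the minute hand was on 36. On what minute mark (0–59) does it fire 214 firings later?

38

214·23 = 4922.
4922 = 82·60 + 2, so 4922 mod 60 = 2.
(36 + 2) mod 60 = 38.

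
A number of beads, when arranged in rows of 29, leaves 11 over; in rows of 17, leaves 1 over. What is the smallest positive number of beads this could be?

Since 17·12 ≡ 1 (mod 29), take x = 1 + 17·((11−1)·12 mod 29) = 1 + 17·4 = 69.
Check: 69 mod 29 = 11, 69 mod 17 = 1.

69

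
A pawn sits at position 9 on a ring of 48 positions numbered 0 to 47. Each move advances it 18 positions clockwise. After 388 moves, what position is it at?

388·18 = 6984.
6984 mod 48 = 24 (since 145·48 = 6960).
(9 + 24) mod 48 = 33.

33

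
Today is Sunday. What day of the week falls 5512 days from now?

5512 mod 7 = 3 (since 787·7 = 5509).
Sunday + 3 days → Wednesday.

Wednesday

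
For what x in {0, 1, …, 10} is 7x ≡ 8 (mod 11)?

9

The inverse of 7 mod 11 is 8 (since 7·8 = 56 ≡ 1).
Multiplying both sides by 8: x ≡ 8·8 = 64 ≡ 9 (mod 11).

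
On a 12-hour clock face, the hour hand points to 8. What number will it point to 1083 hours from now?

11

Dividing 1083 by 12 gives quotient 90 and remainder 3.
8 + 3 → 11 on a 12-hour dial.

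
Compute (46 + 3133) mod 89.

64

3133 − 35·89 = 18, so 3133 ≡ 18 (mod 89).
(46 + 18) mod 89 = 64.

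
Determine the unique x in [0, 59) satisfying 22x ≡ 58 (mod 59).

22⁻¹ ≡ 51 (mod 59) because 22·51 = 1122 = 19·59 + 1.
So x ≡ 51·58 = 2958 ≡ 8 (mod 59).

8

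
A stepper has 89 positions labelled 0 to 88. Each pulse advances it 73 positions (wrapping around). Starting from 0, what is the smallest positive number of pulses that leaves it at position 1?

89 = 1·73 + 16
73 = 4·16 + 9
16 = 1·9 + 7
9 = 1·7 + 2
7 = 3·2 + 1
2 = 2·1 + 0
Back-substituting gives 73·50 ≡ 1 (mod 89).

50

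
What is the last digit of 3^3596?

The units digit of 3^n cycles with period 4: 3, 9, 7, 1, …
3596 mod 4 = 0, so the last digit matches 3^4 = 1.

1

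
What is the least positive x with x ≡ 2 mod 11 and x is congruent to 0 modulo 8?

24

Since 8·7 ≡ 1 (mod 11), take x = 0 + 8·((2−0)·7 mod 11) = 0 + 8·3 = 24.
Check: 24 mod 11 = 2, 24 mod 8 = 0.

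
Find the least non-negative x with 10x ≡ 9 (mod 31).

4

10⁻¹ ≡ 28 (mod 31) because 10·28 = 280 = 9·31 + 1.
Multiplying both sides by 28: x ≡ 28·9 = 252 ≡ 4 (mod 31).
Check: 10·4 = 40 = 1·31 + 9.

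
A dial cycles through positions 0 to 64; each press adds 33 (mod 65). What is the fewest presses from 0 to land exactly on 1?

65 = 1·33 + 32
33 = 1·32 + 1
32 = 32·1 + 0
Back-substituting gives 33·2 ≡ 1 (mod 65).

2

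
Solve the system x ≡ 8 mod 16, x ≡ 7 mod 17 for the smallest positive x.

24

Since 17·1 ≡ 1 (mod 16), take x = 7 + 17·((8−7)·1 mod 16) = 7 + 17·1 = 24.
Check: 24 mod 16 = 8, 24 mod 17 = 7.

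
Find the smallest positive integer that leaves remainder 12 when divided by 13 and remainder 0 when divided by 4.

12

Since 4·10 ≡ 1 (mod 13), take x = 0 + 4·((12−0)·10 mod 13) = 0 + 4·3 = 12.
Check: 12 mod 13 = 12, 12 mod 4 = 0.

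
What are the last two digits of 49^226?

Square-and-reduce mod 100: 49^1≡49, 49^2≡1, 49^4≡1, 49^8≡1, 49^16≡1, 49^32≡1, 49^64≡1, 49^128≡1.
Since 226 = 2 + 32 + 64 + 128 in binary, 49^226 ≡ 1·1·1·1 ≡ 1 (mod 100).

01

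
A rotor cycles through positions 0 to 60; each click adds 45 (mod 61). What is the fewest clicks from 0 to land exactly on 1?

19

61 = 1·45 + 16
45 = 2·16 + 13
16 = 1·13 + 3
13 = 4·3 + 1
3 = 3·1 + 0
Back-substituting gives 45·19 ≡ 1 (mod 61).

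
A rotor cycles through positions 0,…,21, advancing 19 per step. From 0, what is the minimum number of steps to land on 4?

19⁻¹ ≡ 7 (mod 22) because 19·7 = 133 = 6·22 + 1.
So x ≡ 7·4 = 28 ≡ 6 (mod 22).

6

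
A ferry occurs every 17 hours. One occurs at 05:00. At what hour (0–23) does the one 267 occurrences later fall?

8

267·17 = 4539.
4539 = 189·24 + 3, so 4539 mod 24 = 3.
(5 + 3) mod 24 = 8.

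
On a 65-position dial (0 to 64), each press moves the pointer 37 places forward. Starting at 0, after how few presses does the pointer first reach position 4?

The inverse of 37 mod 65 is 58 (since 37·58 = 2146 ≡ 1).
Multiplying both sides by 58: x ≡ 58·4 = 232 ≡ 37 (mod 65).

37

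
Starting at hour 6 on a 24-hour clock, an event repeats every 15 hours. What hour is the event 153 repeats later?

153·15 = 2295.
2295 mod 24 = 15 (since 95·24 = 2280).
(6 + 15) mod 24 = 21.

21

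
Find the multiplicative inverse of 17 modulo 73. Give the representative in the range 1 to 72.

73 = 4·17 + 5
17 = 3·5 + 2
5 = 2·2 + 1
2 = 2·1 + 0
Back-substituting gives 17·43 ≡ 1 (mod 73).

43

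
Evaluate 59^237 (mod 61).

By repeated squaring mod 61: 59^1≡59, 59^2≡4, 59^4≡16, 59^8≡12, 59^16≡22, 59^32≡57, 59^64≡16, 59^128≡12.
237 = 1 + 4 + 8 + 32 + 64 + 128, so 59^237 ≡ 59·16·12·57·16·12 ≡ 38 (mod 61).

38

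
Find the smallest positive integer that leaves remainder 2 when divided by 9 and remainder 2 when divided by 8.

Since 8·8 ≡ 1 (mod 9), take x = 2 + 8·((2−2)·8 mod 9) = 2 + 8·0 = 2.
Check: 2 mod 9 = 2, 2 mod 8 = 2.

2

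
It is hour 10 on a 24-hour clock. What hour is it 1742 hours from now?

0

1742 = 72·24 + 14, so 1742 mod 24 = 14.
(10 + 14) mod 24 = 0.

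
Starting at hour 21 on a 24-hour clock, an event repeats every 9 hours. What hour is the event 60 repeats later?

9

60·9 = 540.
540 = 22·24 + 12, so 540 mod 24 = 12.
(21 + 12) mod 24 = 9.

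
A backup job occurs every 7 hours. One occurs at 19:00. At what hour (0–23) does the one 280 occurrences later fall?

280·7 = 1960.
Dividing 1960 by 24 gives quotient 81 and remainder 16.
(19 + 16) mod 24 = 11.

11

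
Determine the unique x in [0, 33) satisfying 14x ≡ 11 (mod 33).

14⁻¹ ≡ 26 (mod 33) because 14·26 = 364 = 11·33 + 1.
Multiplying both sides by 26: x ≡ 26·11 = 286 ≡ 22 (mod 33).

22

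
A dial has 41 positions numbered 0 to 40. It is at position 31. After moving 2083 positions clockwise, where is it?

2083 = 50·41 + 33, so 2083 mod 41 = 33.
(31 + 33) mod 41 = 23.

23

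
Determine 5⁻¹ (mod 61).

61 = 12·5 + 1
5 = 5·1 + 0
Back-substituting gives 5·49 ≡ 1 (mod 61).

49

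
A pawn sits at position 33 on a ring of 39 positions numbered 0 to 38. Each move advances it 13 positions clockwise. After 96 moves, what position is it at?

33

96·13 = 1248.
1248 = 32·39 + 0, so 1248 mod 39 = 0.
(33 + 0) mod 39 = 33.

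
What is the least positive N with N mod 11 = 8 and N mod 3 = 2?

x ≡ 2 (mod 3) gives x ∈ {2, 5, 8}.
The first of these with x mod 11 = 8 is 8.

8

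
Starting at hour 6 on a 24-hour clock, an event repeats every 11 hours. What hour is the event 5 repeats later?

13

5·11 = 55.
55 mod 24 = 7 (since 2·24 = 48).
(6 + 7) mod 24 = 13.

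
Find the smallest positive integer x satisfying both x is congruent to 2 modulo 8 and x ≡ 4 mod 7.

x ≡ 4 (mod 7) gives x ∈ {4, 11, 18}.
The first of these with x mod 8 = 2 is 18.

18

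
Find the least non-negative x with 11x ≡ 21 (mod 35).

11⁻¹ ≡ 16 (mod 35) because 11·16 = 176 = 5·35 + 1.
Multiplying both sides by 16: x ≡ 16·21 = 336 ≡ 21 (mod 35).

21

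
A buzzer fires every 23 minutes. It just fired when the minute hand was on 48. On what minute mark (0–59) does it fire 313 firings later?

47

313·23 = 7199.
7199 − 119·60 = 59, so 7199 ≡ 59 (mod 60).
(48 + 59) mod 60 = 47.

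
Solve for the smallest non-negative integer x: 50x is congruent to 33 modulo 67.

50⁻¹ ≡ 63 (mod 67) because 50·63 = 3150 = 47·67 + 1.
Multiplying both sides by 63: x ≡ 63·33 = 2079 ≡ 2 (mod 67).

2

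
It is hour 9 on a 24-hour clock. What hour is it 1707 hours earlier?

1707 = 71·24 + 3, so 1707 mod 24 = 3.
(9 − 3) mod 24 = 6.

6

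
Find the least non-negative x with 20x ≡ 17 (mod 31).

21

The inverse of 20 mod 31 is 14 (since 20·14 = 280 ≡ 1).
So x ≡ 14·17 = 238 ≡ 21 (mod 31).
Check: 20·21 = 420 = 13·31 + 17.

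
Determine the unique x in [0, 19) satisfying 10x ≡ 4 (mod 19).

The inverse of 10 mod 19 is 2 (since 10·2 = 20 ≡ 1).
Multiplying both sides by 2: x ≡ 2·4 = 8 ≡ 8 (mod 19).

8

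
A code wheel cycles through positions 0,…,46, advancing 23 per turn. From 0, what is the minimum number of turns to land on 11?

23⁻¹ ≡ 45 (mod 47) because 23·45 = 1035 = 22·47 + 1.
Multiplying both sides by 45: x ≡ 45·11 = 495 ≡ 25 (mod 47).

25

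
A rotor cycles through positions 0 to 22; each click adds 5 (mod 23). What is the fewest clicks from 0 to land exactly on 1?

5·14 = 70 = 3·23 + 1, so 5⁻¹ ≡ 14 (mod 23).

14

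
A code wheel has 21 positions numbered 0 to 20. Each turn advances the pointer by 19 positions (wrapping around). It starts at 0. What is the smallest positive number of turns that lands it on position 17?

2

The inverse of 19 mod 21 is 10 (since 19·10 = 190 ≡ 1).
Multiplying both sides by 10: x ≡ 10·17 = 170 ≡ 2 (mod 21).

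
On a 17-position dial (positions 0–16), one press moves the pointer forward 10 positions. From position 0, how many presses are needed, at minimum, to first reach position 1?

10·12 = 120 = 7·17 + 1, so 10⁻¹ ≡ 12 (mod 17).

12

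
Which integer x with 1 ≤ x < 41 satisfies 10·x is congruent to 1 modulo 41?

37

10·37 = 370 = 9·41 + 1, so 10⁻¹ ≡ 37 (mod 41).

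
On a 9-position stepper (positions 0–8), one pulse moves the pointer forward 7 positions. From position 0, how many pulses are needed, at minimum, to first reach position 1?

4

7·4 = 28 = 3·9 + 1, so 7⁻¹ ≡ 4 (mod 9).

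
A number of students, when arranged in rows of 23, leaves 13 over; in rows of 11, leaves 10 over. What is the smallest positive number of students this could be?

Since 11·21 ≡ 1 (mod 23), take x = 10 + 11·((13−10)·21 mod 23) = 10 + 11·17 = 197.
Check: 197 mod 23 = 13, 197 mod 11 = 10.

197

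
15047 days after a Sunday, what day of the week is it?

15047 = 2149·7 + 4, so 15047 mod 7 = 4.
Sunday + 4 days → Thursday.

Thursday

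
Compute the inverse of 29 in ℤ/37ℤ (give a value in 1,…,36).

37 = 1·29 + 8
29 = 3·8 + 5
8 = 1·5 + 3
5 = 1·3 + 2
3 = 1·2 + 1
2 = 2·1 + 0
Back-substituting gives 29·23 ≡ 1 (mod 37).

23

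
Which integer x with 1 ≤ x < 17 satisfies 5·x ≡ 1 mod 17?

7

5·7 = 35 = 2·17 + 1, so 5⁻¹ ≡ 7 (mod 17).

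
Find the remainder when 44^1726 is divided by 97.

24

By repeated squaring mod 97: 44^1≡44, 44^2≡93, 44^4≡16, 44^8≡62, 44^16≡61, 44^32≡35, 44^64≡61, 44^128≡35, 44^256≡61, 44^512≡35, 44^1024≡61.
1726 = 2 + 4 + 8 + 16 + 32 + 128 + 512 + 1024, so 44^1726 ≡ 93·16·62·61·35·35·35·61 ≡ 24 (mod 97).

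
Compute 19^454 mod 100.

Square-and-reduce mod 100: 19^1≡19, 19^2≡61, 19^4≡21, 19^8≡41, 19^16≡81, 19^32≡61, 19^64≡21, 19^128≡41, 19^256≡81.
454 = 2 + 4 + 64 + 128 + 256, so 19^454 ≡ 61·21·21·41·81 ≡ 21 (mod 100).

21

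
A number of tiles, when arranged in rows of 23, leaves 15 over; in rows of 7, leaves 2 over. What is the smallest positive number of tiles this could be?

107

x ≡ 2 (mod 7) gives x ∈ {2, 9, 16, 23, 30, 37, 44, 51, …}.
The first of these with x mod 23 = 15 is 107.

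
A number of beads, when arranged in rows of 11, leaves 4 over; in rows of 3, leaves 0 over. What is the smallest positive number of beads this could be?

x ≡ 0 (mod 3) gives x ∈ {0, 3, 6, 9, 12, 15}.
The first of these with x mod 11 = 4 is 15.

15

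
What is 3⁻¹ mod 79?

79 = 26·3 + 1
3 = 3·1 + 0
Back-substituting gives 3·53 ≡ 1 (mod 79).

53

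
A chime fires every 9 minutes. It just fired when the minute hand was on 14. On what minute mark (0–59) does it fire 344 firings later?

50

344·9 = 3096.
3096 − 51·60 = 36, so 3096 ≡ 36 (mod 60).
(14 + 36) mod 60 = 50.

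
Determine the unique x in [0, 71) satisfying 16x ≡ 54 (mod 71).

30

16⁻¹ ≡ 40 (mod 71) because 16·40 = 640 = 9·71 + 1.
So x ≡ 40·54 = 2160 ≡ 30 (mod 71).
Check: 16·30 = 480 = 6·71 + 54.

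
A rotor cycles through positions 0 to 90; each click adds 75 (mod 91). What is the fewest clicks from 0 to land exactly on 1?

17

75·17 = 1275 = 14·91 + 1, so 75⁻¹ ≡ 17 (mod 91).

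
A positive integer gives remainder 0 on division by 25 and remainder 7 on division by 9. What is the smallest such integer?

25

x ≡ 7 (mod 9) gives x ∈ {7, 16, 25}.
The first of these with x mod 25 = 0 is 25.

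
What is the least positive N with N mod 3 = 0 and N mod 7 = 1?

Since 7·1 ≡ 1 (mod 3), take x = 1 + 7·((0−1)·1 mod 3) = 1 + 7·2 = 15.
Check: 15 mod 3 = 0, 15 mod 7 = 1.

15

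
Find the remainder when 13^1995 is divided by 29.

By repeated squaring mod 29: 13^1≡13, 13^2≡24, 13^4≡25, 13^8≡16, 13^16≡24, 13^32≡25, 13^64≡16, 13^128≡24, 13^256≡25, 13^512≡16, 13^1024≡24.
1995 = 1 + 2 + 8 + 64 + 128 + 256 + 512 + 1024, so 13^1995 ≡ 13·24·16·16·24·25·16·24 ≡ 28 (mod 29).

28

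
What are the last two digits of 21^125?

Square-and-reduce mod 100: 21^1≡21, 21^2≡41, 21^4≡81, 21^8≡61, 21^16≡21, 21^32≡41, 21^64≡81.
Since 125 = 1 + 4 + 8 + 16 + 32 + 64 in binary, 21^125 ≡ 21·81·61·21·41·81 ≡ 1 (mod 100).

01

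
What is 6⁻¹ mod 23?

4

23 = 3·6 + 5
6 = 1·5 + 1
5 = 5·1 + 0
Back-substituting gives 6·4 ≡ 1 (mod 23).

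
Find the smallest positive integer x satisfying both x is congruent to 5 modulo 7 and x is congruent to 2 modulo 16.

82

x ≡ 5 (mod 7) gives x ∈ {5, 12, 19, 26, 33, 40, 47, 54, …}.
The first of these with x mod 16 = 2 is 82.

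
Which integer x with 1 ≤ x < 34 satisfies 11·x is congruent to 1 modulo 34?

31

11·31 = 341 = 10·34 + 1, so 11⁻¹ ≡ 31 (mod 34).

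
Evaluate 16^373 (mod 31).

Successive squares of 16 mod 31: 16^1≡16, 16^2≡8, 16^4≡2, 16^8≡4, 16^16≡16, 16^32≡8, 16^64≡2, 16^128≡4, 16^256≡16.
373 = 1 + 4 + 16 + 32 + 64 + 256, so 16^373 ≡ 16·2·16·8·2·16 ≡ 4 (mod 31).

4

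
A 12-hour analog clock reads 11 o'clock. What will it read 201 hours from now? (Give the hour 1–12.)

201 = 16·12 + 9, so 201 mod 12 = 9.
11 + 9 → 8 on a 12-hour dial.

8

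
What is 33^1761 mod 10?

Last digits of 3^n: 3, 9, 7, 1 (period 4).
1761 mod 4 = 1, so the last digit matches 3^1 = 3.

3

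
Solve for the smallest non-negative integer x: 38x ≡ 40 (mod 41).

14

The inverse of 38 mod 41 is 27 (since 38·27 = 1026 ≡ 1).
So x ≡ 27·40 = 1080 ≡ 14 (mod 41).
Check: 38·14 = 532 = 12·41 + 40.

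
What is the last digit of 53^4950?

9

The units digit of 53^n cycles with period 4: 3, 9, 7, 1, …
4950 leaves remainder 2 on division by 4, so 53^4950 ends in 9.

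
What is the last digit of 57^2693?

Powers of 7 mod 10 repeat with period 4: 7, 9, 3, 1.
2693 mod 4 = 1, so the last digit matches 7^1 = 7.

7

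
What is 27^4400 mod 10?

The units digit of 27^n cycles with period 4: 7, 9, 3, 1, …
4400 mod 4 = 0, so the last digit matches 7^4 = 1.

1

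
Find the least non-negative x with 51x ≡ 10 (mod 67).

58

51⁻¹ ≡ 46 (mod 67) because 51·46 = 2346 = 35·67 + 1.
Multiplying both sides by 46: x ≡ 46·10 = 460 ≡ 58 (mod 67).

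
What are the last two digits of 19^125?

By repeated squaring mod 100: 19^1≡19, 19^2≡61, 19^4≡21, 19^8≡41, 19^16≡81, 19^32≡61, 19^64≡21.
Since 125 = 1 + 4 + 8 + 16 + 32 + 64 in binary, 19^125 ≡ 19·21·41·81·61·21 ≡ 99 (mod 100).

99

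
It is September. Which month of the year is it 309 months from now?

309 = 25·12 + 9, so 309 mod 12 = 9.
September + 9 months → June.

June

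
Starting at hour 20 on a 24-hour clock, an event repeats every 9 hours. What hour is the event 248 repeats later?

20

248·9 = 2232.
2232 − 93·24 = 0, so 2232 ≡ 0 (mod 24).
(20 + 0) mod 24 = 20.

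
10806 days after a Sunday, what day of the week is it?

Friday

10806 = 1543·7 + 5, so 10806 mod 7 = 5.
Sunday + 5 days → Friday.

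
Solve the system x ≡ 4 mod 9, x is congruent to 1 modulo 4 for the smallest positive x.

Since 4·7 ≡ 1 (mod 9), take x = 1 + 4·((4−1)·7 mod 9) = 1 + 4·3 = 13.
Check: 13 mod 9 = 4, 13 mod 4 = 1.

13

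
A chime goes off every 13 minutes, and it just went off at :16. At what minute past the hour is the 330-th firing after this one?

46

330·13 = 4290.
4290 − 71·60 = 30, so 4290 ≡ 30 (mod 60).
(16 + 30) mod 60 = 46.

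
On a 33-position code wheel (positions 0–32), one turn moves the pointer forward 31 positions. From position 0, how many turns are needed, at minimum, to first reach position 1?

16

33 = 1·31 + 2
31 = 15·2 + 1
2 = 2·1 + 0
Back-substituting gives 31·16 ≡ 1 (mod 33).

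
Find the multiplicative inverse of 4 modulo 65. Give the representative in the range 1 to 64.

4·49 = 196 = 3·65 + 1, so 4⁻¹ ≡ 49 (mod 65).

49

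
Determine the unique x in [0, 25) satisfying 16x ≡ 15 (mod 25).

15

16⁻¹ ≡ 11 (mod 25) because 16·11 = 176 = 7·25 + 1.
So x ≡ 11·15 = 165 ≡ 15 (mod 25).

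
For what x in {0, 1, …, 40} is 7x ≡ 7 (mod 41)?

1

7⁻¹ ≡ 6 (mod 41) because 7·6 = 42 = 1·41 + 1.
So x ≡ 6·7 = 42 ≡ 1 (mod 41).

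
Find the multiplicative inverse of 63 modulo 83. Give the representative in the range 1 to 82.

83 = 1·63 + 20
63 = 3·20 + 3
20 = 6·3 + 2
3 = 1·2 + 1
2 = 2·1 + 0
Back-substituting gives 63·29 ≡ 1 (mod 83).

29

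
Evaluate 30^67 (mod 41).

35

By repeated squaring mod 41: 30^1≡30, 30^2≡39, 30^4≡4, 30^8≡16, 30^16≡10, 30^32≡18, 30^64≡37.
Since 67 = 1 + 2 + 64 in binary, 30^67 ≡ 30·39·37 ≡ 35 (mod 41).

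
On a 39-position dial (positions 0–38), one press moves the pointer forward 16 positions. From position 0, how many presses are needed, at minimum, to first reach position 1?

22

39 = 2·16 + 7
16 = 2·7 + 2
7 = 3·2 + 1
2 = 2·1 + 0
Back-substituting gives 16·22 ≡ 1 (mod 39).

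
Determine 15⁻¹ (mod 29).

2

15·2 = 30 = 1·29 + 1, so 15⁻¹ ≡ 2 (mod 29).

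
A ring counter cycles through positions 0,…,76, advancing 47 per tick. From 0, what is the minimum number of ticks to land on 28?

35

The inverse of 47 mod 77 is 59 (since 47·59 = 2773 ≡ 1).
So x ≡ 59·28 = 1652 ≡ 35 (mod 77).
Check: 47·35 = 1645 = 21·77 + 28.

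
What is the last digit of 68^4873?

8

Last digits of 8^n: 8, 4, 2, 6 (period 4).
4873 mod 4 = 1, so the last digit matches 8^1 = 8.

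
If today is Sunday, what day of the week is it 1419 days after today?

1419 − 202·7 = 5, so 1419 ≡ 5 (mod 7).
Sunday + 5 days → Friday.

Friday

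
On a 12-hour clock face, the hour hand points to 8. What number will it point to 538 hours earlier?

10

538 mod 12 = 10 (since 44·12 = 528).
8 − 10 → 10 on a 12-hour dial.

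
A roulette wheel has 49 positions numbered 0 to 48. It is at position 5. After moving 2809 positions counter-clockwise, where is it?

2809 = 57·49 + 16, so 2809 mod 49 = 16.
(5 − 16) mod 49 = 38.

38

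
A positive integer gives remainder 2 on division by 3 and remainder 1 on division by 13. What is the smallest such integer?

x ≡ 2 (mod 3) gives x ∈ {2, 5, 8, 11, 14}.
The first of these with x mod 13 = 1 is 14.

14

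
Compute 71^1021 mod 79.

61

By repeated squaring mod 79: 71^1≡71, 71^2≡64, 71^4≡67, 71^8≡65, 71^16≡38, 71^32≡22, 71^64≡10, 71^128≡21, 71^256≡46, 71^512≡62.
1021 = 1 + 4 + 8 + 16 + 32 + 64 + 128 + 256 + 512, so 71^1021 ≡ 71·67·65·38·22·10·21·46·62 ≡ 61 (mod 79).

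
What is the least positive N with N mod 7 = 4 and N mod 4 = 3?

Since 4·2 ≡ 1 (mod 7), take x = 3 + 4·((4−3)·2 mod 7) = 3 + 4·2 = 11.
Check: 11 mod 7 = 4, 11 mod 4 = 3.

11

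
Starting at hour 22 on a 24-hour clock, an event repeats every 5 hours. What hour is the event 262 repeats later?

12

262·5 = 1310.
1310 = 54·24 + 14, so 1310 mod 24 = 14.
(22 + 14) mod 24 = 12.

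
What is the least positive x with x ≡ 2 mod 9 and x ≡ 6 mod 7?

x ≡ 6 (mod 7) gives x ∈ {6, 13, 20}.
The first of these with x mod 9 = 2 is 20.

20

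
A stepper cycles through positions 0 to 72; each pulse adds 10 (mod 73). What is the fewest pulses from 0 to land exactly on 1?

10·22 = 220 = 3·73 + 1, so 10⁻¹ ≡ 22 (mod 73).

22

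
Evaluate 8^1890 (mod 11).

1

Square-and-reduce mod 11: 8^1≡8, 8^2≡9, 8^4≡4, 8^8≡5, 8^16≡3, 8^32≡9, 8^64≡4, 8^128≡5, 8^256≡3, 8^512≡9, 8^1024≡4.
1890 = 2 + 32 + 64 + 256 + 512 + 1024, so 8^1890 ≡ 9·9·4·3·9·4 ≡ 1 (mod 11).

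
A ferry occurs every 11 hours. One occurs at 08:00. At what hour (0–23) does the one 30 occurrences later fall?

2

30·11 = 330.
330 = 13·24 + 18, so 330 mod 24 = 18.
(8 + 18) mod 24 = 2.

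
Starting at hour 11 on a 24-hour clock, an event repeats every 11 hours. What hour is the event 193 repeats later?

193·11 = 2123.
2123 − 88·24 = 11, so 2123 ≡ 11 (mod 24).
(11 + 11) mod 24 = 22.

22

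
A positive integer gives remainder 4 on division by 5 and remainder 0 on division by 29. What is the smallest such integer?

29

Since 29·4 ≡ 1 (mod 5), take x = 0 + 29·((4−0)·4 mod 5) = 0 + 29·1 = 29.
Check: 29 mod 5 = 4, 29 mod 29 = 0.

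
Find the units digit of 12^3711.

8

The units digit of 12^n cycles with period 4: 2, 4, 8, 6, …
3711 leaves remainder 3 on division by 4, so 12^3711 ends in 8.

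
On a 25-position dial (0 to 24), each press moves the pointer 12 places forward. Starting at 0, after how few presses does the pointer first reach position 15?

20

12⁻¹ ≡ 23 (mod 25) because 12·23 = 276 = 11·25 + 1.
Multiplying both sides by 23: x ≡ 23·15 = 345 ≡ 20 (mod 25).
Check: 12·20 = 240 = 9·25 + 15.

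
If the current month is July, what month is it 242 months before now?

May

242 − 20·12 = 2, so 242 ≡ 2 (mod 12).
July − 2 months → May.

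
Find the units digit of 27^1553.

Powers of 7 mod 10 repeat with period 4: 7, 9, 3, 1.
1553 mod 4 = 1, so the last digit matches 7^1 = 7.

7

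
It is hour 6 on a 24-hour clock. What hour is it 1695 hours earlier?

15

1695 = 70·24 + 15, so 1695 mod 24 = 15.
(6 − 15) mod 24 = 15.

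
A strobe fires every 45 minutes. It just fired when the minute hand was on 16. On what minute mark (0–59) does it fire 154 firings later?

154·45 = 6930.
6930 mod 60 = 30 (since 115·60 = 6900).
(16 + 30) mod 60 = 46.

46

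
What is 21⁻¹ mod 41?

2

21·2 = 42 = 1·41 + 1, so 21⁻¹ ≡ 2 (mod 41).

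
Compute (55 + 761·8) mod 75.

68

761·8 = 6088.
6088 = 81·75 + 13, so 6088 mod 75 = 13.
(55 + 13) mod 75 = 68.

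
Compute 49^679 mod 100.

49

By repeated squaring mod 100: 49^1≡49, 49^2≡1, 49^4≡1, 49^8≡1, 49^16≡1, 49^32≡1, 49^64≡1, 49^128≡1, 49^256≡1, 49^512≡1.
679 = 1 + 2 + 4 + 32 + 128 + 512, so 49^679 ≡ 49·1·1·1·1·1 ≡ 49 (mod 100).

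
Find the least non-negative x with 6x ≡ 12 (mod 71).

The inverse of 6 mod 71 is 12 (since 6·12 = 72 ≡ 1).
So x ≡ 12·12 = 144 ≡ 2 (mod 71).

2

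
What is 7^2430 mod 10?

9

Last digits of 7^n: 7, 9, 3, 1 (period 4).
2430 mod 4 = 2, so the last digit matches 7^2 = 9.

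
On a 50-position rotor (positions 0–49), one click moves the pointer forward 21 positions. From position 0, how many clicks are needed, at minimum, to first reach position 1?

31

50 = 2·21 + 8
21 = 2·8 + 5
8 = 1·5 + 3
5 = 1·3 + 2
3 = 1·2 + 1
2 = 2·1 + 0
Back-substituting gives 21·31 ≡ 1 (mod 50).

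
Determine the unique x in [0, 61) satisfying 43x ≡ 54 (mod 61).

58

43⁻¹ ≡ 44 (mod 61) because 43·44 = 1892 = 31·61 + 1.
So x ≡ 44·54 = 2376 ≡ 58 (mod 61).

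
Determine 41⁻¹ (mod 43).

21

43 = 1·41 + 2
41 = 20·2 + 1
2 = 2·1 + 0
Back-substituting gives 41·21 ≡ 1 (mod 43).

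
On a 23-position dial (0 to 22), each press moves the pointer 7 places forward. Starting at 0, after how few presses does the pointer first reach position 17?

The inverse of 7 mod 23 is 10 (since 7·10 = 70 ≡ 1).
Multiplying both sides by 10: x ≡ 10·17 = 170 ≡ 9 (mod 23).
Check: 7·9 = 63 = 2·23 + 17.

9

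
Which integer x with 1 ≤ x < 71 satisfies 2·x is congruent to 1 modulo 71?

2·36 = 72 = 1·71 + 1, so 2⁻¹ ≡ 36 (mod 71).

36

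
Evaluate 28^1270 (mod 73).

12

By repeated squaring mod 73: 28^1≡28, 28^2≡54, 28^4≡69, 28^8≡16, 28^16≡37, 28^32≡55, 28^64≡32, 28^128≡2, 28^256≡4, 28^512≡16, 28^1024≡37.
1270 = 2 + 4 + 16 + 32 + 64 + 128 + 1024, so 28^1270 ≡ 54·69·37·55·32·2·37 ≡ 12 (mod 73).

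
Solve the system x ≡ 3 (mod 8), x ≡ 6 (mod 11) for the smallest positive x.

83

x ≡ 3 (mod 8) gives x ∈ {3, 11, 19, 27, 35, 43, 51, 59, …}.
The first of these with x mod 11 = 6 is 83.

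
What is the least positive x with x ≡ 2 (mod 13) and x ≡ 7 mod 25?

132

x ≡ 2 (mod 13) gives x ∈ {2, 15, 28, 41, 54, 67, 80, 93, …}.
The first of these with x mod 25 = 7 is 132.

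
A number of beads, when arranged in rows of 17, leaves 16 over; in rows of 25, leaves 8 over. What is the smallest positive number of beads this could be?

Since 25·15 ≡ 1 (mod 17), take x = 8 + 25·((16−8)·15 mod 17) = 8 + 25·1 = 33.
Check: 33 mod 17 = 16, 33 mod 25 = 8.

33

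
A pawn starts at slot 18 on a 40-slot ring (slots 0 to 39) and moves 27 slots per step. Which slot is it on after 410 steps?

410·27 = 11070.
11070 mod 40 = 30 (since 276·40 = 11040).
(18 + 30) mod 40 = 8.

8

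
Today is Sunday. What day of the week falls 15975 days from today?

15975 = 2282·7 + 1, so 15975 mod 7 = 1.
Sunday + 1 day → Monday.

Monday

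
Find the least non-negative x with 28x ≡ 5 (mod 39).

The inverse of 28 mod 39 is 7 (since 28·7 = 196 ≡ 1).
So x ≡ 7·5 = 35 ≡ 35 (mod 39).

35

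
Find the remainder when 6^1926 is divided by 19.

1

Successive squares of 6 mod 19: 6^1≡6, 6^2≡17, 6^4≡4, 6^8≡16, 6^16≡9, 6^32≡5, 6^64≡6, 6^128≡17, 6^256≡4, 6^512≡16, 6^1024≡9.
1926 = 2 + 4 + 128 + 256 + 512 + 1024, so 6^1926 ≡ 17·4·17·4·16·9 ≡ 1 (mod 19).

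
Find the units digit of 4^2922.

The units digit of 4^n cycles with period 2: 4, 6, …
2922 leaves remainder 0 on division by 2, so 4^2922 ends in 6.

6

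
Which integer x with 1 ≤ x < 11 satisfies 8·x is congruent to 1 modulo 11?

11 = 1·8 + 3
8 = 2·3 + 2
3 = 1·2 + 1
2 = 2·1 + 0
Back-substituting gives 8·7 ≡ 1 (mod 11).

7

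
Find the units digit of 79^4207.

9

Powers of 9 mod 10 repeat with period 2: 9, 1.
4207 leaves remainder 1 on division by 2, so 79^4207 ends in 9.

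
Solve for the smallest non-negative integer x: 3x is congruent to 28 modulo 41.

23

The inverse of 3 mod 41 is 14 (since 3·14 = 42 ≡ 1).
So x ≡ 14·28 = 392 ≡ 23 (mod 41).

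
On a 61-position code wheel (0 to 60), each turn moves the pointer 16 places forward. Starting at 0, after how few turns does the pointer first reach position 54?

11

The inverse of 16 mod 61 is 42 (since 16·42 = 672 ≡ 1).
So x ≡ 42·54 = 2268 ≡ 11 (mod 61).
Check: 16·11 = 176 = 2·61 + 54.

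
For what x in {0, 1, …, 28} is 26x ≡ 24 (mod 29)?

21

26⁻¹ ≡ 19 (mod 29) because 26·19 = 494 = 17·29 + 1.
Multiplying both sides by 19: x ≡ 19·24 = 456 ≡ 21 (mod 29).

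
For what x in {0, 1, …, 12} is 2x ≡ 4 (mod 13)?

The inverse of 2 mod 13 is 7 (since 2·7 = 14 ≡ 1).
So x ≡ 7·4 = 28 ≡ 2 (mod 13).
Check: 2·2 = 4 = 0·13 + 4.

2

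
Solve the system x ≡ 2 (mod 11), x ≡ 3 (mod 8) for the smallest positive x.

x ≡ 3 (mod 8) gives x ∈ {3, 11, 19, 27, 35}.
The first of these with x mod 11 = 2 is 35.

35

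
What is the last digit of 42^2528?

Last digits of 2^n: 2, 4, 8, 6 (period 4).
2528 leaves remainder 0 on division by 4, so 42^2528 ends in 6.

6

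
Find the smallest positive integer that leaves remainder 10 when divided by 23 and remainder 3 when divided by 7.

x ≡ 3 (mod 7) gives x ∈ {3, 10}.
The first of these with x mod 23 = 10 is 10.

10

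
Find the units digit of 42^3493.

Powers of 2 mod 10 repeat with period 4: 2, 4, 8, 6.
3493 leaves remainder 1 on division by 4, so 42^3493 ends in 2.

2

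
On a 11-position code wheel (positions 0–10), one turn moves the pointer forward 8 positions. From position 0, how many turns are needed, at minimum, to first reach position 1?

7

8·7 = 56 = 5·11 + 1, so 8⁻¹ ≡ 7 (mod 11).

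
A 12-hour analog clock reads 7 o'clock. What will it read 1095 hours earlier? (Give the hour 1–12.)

4

Dividing 1095 by 12 gives quotient 91 and remainder 3.
7 − 3 → 4 on a 12-hour dial.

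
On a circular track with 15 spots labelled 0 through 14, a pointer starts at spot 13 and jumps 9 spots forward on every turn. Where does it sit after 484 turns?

484·9 = 4356.
Dividing 4356 by 15 gives quotient 290 and remainder 6.
(13 + 6) mod 15 = 4.

4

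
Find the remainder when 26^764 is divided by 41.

31

By repeated squaring mod 41: 26^1≡26, 26^2≡20, 26^4≡31, 26^8≡18, 26^16≡37, 26^32≡16, 26^64≡10, 26^128≡18, 26^256≡37, 26^512≡16.
Since 764 = 4 + 8 + 16 + 32 + 64 + 128 + 512 in binary, 26^764 ≡ 31·18·37·16·10·18·16 ≡ 31 (mod 41).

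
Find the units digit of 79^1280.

Powers of 9 mod 10 repeat with period 2: 9, 1.
1280 mod 2 = 0, so the last digit matches 9^2 = 1.

1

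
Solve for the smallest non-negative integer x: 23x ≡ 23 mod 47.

The inverse of 23 mod 47 is 45 (since 23·45 = 1035 ≡ 1).
So x ≡ 45·23 = 1035 ≡ 1 (mod 47).

1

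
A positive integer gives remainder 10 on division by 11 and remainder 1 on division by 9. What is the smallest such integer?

Since 9·5 ≡ 1 (mod 11), take x = 1 + 9·((10−1)·5 mod 11) = 1 + 9·1 = 10.
Check: 10 mod 11 = 10, 10 mod 9 = 1.

10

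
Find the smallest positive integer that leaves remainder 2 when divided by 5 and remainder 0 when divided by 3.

Since 3·2 ≡ 1 (mod 5), take x = 0 + 3·((2−0)·2 mod 5) = 0 + 3·4 = 12.
Check: 12 mod 5 = 2, 12 mod 3 = 0.

12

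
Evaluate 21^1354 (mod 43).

Square-and-reduce mod 43: 21^1≡21, 21^2≡11, 21^4≡35, 21^8≡21, 21^16≡11, 21^32≡35, 21^64≡21, 21^128≡11, 21^256≡35, 21^512≡21, 21^1024≡11.
1354 = 2 + 8 + 64 + 256 + 1024, so 21^1354 ≡ 11·21·21·35·11 ≡ 16 (mod 43).

16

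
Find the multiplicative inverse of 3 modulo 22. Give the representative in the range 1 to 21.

15

22 = 7·3 + 1
3 = 3·1 + 0
Back-substituting gives 3·15 ≡ 1 (mod 22).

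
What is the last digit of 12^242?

The units digit of 12^n cycles with period 4: 2, 4, 8, 6, …
242 leaves remainder 2 on division by 4, so 12^242 ends in 4.

4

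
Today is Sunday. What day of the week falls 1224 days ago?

1224 mod 7 = 6 (since 174·7 = 1218).
Sunday − 6 days → Monday.

Monday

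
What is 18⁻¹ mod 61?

17

18·17 = 306 = 5·61 + 1, so 18⁻¹ ≡ 17 (mod 61).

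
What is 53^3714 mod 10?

9

The units digit of 53^n cycles with period 4: 3, 9, 7, 1, …
3714 mod 4 = 2, so the last digit matches 3^2 = 9.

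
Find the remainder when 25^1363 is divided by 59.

Square-and-reduce mod 59: 25^1≡25, 25^2≡35, 25^4≡45, 25^8≡19, 25^16≡7, 25^32≡49, 25^64≡41, 25^128≡29, 25^256≡15, 25^512≡48, 25^1024≡3.
1363 = 1 + 2 + 16 + 64 + 256 + 1024, so 25^1363 ≡ 25·35·7·41·15·3 ≡ 1 (mod 59).

1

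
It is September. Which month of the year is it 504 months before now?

Dividing 504 by 12 gives quotient 42 and remainder 0.
September − 0 months → September.

September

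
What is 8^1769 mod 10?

8

The units digit of 8^n cycles with period 4: 8, 4, 2, 6, …
1769 leaves remainder 1 on division by 4, so 8^1769 ends in 8.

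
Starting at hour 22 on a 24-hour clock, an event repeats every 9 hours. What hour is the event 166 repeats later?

166·9 = 1494.
Dividing 1494 by 24 gives quotient 62 and remainder 6.
(22 + 6) mod 24 = 4.

4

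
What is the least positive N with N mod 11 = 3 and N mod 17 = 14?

x ≡ 3 (mod 11) gives x ∈ {3, 14}.
The first of these with x mod 17 = 14 is 14.

14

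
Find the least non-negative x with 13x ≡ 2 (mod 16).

The inverse of 13 mod 16 is 5 (since 13·5 = 65 ≡ 1).
Multiplying both sides by 5: x ≡ 5·2 = 10 ≡ 10 (mod 16).
Check: 13·10 = 130 = 8·16 + 2.

10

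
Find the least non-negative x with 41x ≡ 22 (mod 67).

61

41⁻¹ ≡ 18 (mod 67) because 41·18 = 738 = 11·67 + 1.
Multiplying both sides by 18: x ≡ 18·22 = 396 ≡ 61 (mod 67).
Check: 41·61 = 2501 = 37·67 + 22.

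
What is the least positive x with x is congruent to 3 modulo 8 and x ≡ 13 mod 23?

x ≡ 3 (mod 8) gives x ∈ {3, 11, 19, 27, 35, 43, 51, 59}.
The first of these with x mod 23 = 13 is 59.

59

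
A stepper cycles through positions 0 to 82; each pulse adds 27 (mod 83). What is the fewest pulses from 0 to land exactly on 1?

40

83 = 3·27 + 2
27 = 13·2 + 1
2 = 2·1 + 0
Back-substituting gives 27·40 ≡ 1 (mod 83).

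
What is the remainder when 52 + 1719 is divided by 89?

1719 = 19·89 + 28, so 1719 mod 89 = 28.
(52 + 28) mod 89 = 80.

80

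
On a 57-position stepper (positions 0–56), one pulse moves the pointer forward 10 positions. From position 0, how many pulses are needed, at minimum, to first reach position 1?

40

10·40 = 400 = 7·57 + 1, so 10⁻¹ ≡ 40 (mod 57).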